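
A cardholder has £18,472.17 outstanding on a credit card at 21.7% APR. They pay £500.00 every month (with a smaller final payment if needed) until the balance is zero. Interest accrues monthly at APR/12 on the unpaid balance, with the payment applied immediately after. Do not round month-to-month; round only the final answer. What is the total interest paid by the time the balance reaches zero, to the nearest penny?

£12,297.43

Monthly rate r = 21.7%/12 = 1.80833% = 0.0180833.
Payoff takes n = ⌈−ln(1 − rB₀/P)/ln(1+r)⌉ = ⌈61.537⌉ = 62 payments; the last is £269.60.
Total paid = 61·£500.00 + £269.60 = £30,769.60.
Total interest = total paid − principal = £30,769.60 − £18,472.17 = £12,297.43.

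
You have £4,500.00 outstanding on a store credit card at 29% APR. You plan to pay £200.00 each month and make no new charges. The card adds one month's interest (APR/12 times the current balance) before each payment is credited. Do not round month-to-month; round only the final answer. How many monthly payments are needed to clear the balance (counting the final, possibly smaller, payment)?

Monthly rate r = 29%/12 = 2.41667% = 0.0241667.
Recurrence: B ← B·(1+r) − £200.00.
Month 1: interest £108.75; balance after payment £4,408.75.
Month 2: interest £106.54; balance after payment £4,315.29.
Closed form: n = −ln(1 − rB₀/P)/ln(1+r) = −ln(0.45625)/ln(1.02417) ≈ 32.862, so the balance reaches zero during payment 33.

33 payments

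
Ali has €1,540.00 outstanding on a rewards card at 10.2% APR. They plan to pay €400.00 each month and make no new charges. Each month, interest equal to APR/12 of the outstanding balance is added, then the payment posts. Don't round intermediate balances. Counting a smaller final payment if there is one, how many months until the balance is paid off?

4 months

Monthly rate r = 10.2%/12 = 0.85% = 0.0085.
Recurrence: B ← B·(1+r) − €400.00.
Month 1: interest €13.09; balance after payment €1,153.09.
Month 2: interest €9.80; balance after payment €762.89.
Month 3: interest €6.48; balance after payment €369.38.
Month 4: interest €3.14; balance after payment €0.00.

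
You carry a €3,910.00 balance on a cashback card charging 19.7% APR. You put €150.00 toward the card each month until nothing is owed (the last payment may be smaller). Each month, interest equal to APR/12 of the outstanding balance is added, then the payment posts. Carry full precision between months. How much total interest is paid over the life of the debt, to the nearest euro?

Monthly rate r = 19.7%/12 = 1.64167% = 0.0164167.
Payoff takes n = ⌈−ln(1 − rB₀/P)/ln(1+r)⌉ = ⌈34.298⌉ = 35 payments; the last is €44.98.
Total paid = 34·€150.00 + €44.98 = €5,144.98.
Total interest = total paid − principal = €5,144.98 − €3,910.00 = €1,234.98.

€1,235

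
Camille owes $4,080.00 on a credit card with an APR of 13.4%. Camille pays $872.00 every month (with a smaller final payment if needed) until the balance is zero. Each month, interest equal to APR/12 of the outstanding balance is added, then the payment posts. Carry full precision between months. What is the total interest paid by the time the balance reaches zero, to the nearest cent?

$134.48

Monthly rate r = 13.4%/12 = 1.11667% = 0.0111667.
Payoff takes n = ⌈−ln(1 − rB₀/P)/ln(1+r)⌉ = ⌈4.832⌉ = 5 payments; the last is $726.48.
Total paid = 4·$872.00 + $726.48 = $4,214.48.
Total interest = total paid − principal = $4,214.48 − $4,080.00 = $134.48.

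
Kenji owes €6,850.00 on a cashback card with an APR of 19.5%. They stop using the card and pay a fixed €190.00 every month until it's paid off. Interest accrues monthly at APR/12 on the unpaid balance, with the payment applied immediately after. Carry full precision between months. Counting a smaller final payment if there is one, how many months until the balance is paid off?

Monthly rate r = 19.5%/12 = 1.625% = 0.01625.
Recurrence: B ← B·(1+r) − €190.00.
Month 1: interest €111.31; balance after payment €6,771.31.
Month 2: interest €110.03; balance after payment €6,691.35.
Closed form: n = −ln(1 − rB₀/P)/ln(1+r) = −ln(0.41414)/ln(1.01625) ≈ 54.688, so the balance reaches zero during payment 55.

55 months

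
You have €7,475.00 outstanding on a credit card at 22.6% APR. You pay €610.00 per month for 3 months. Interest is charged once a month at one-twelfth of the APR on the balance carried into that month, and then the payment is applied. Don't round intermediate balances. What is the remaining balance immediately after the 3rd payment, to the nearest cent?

€6,040.66

Monthly rate r = 22.6%/12 = 1.88333% = 0.0188333.
Each month: B ← B·(1+r) − €610.00.
Month 1: interest €140.78; balance after payment €7,005.78.
Month 2: interest €131.94; balance after payment €6,527.72.
Month 3: interest €122.94; balance after payment €6,040.66.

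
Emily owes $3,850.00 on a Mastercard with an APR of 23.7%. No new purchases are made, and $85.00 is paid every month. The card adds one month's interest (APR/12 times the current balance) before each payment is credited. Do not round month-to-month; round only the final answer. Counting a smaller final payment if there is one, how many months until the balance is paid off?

Monthly rate r = 23.7%/12 = 1.975% = 0.01975.
Recurrence: B ← B·(1+r) − $85.00.
Month 1: interest $76.04; balance after payment $3,841.04.
Month 2: interest $75.86; balance after payment $3,831.90.
Closed form: n = −ln(1 − rB₀/P)/ln(1+r) = −ln(0.10544)/ln(1.01975) ≈ 115.025, so the balance reaches zero during payment 116.

116 payments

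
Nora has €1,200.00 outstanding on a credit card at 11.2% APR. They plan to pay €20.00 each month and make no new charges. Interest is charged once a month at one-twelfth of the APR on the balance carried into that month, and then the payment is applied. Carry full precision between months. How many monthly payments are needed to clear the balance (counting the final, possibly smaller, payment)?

89 months

Monthly rate r = 11.2%/12 = 0.933333% = 0.00933333.
Recurrence: B ← B·(1+r) − €20.00.
Month 1: interest €11.20; balance after payment €1,191.20.
Month 2: interest €11.12; balance after payment €1,182.32.
Closed form: n = −ln(1 − rB₀/P)/ln(1+r) = −ln(0.44)/ln(1.00933) ≈ 88.372, so the balance reaches zero during payment 89.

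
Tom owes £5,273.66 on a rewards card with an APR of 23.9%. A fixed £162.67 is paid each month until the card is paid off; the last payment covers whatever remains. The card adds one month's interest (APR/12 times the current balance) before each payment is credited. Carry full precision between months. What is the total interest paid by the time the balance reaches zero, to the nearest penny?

Monthly rate r = 23.9%/12 = 1.99167% = 0.0199167.
Payoff takes n = ⌈−ln(1 − rB₀/P)/ln(1+r)⌉ = ⌈52.613⌉ = 53 payments; the last is £100.05.
Total paid = 52·£162.67 + £100.05 = £8,558.89.
Total interest = total paid − principal = £8,558.89 − £5,273.66 = £3,285.23.

£3,285.23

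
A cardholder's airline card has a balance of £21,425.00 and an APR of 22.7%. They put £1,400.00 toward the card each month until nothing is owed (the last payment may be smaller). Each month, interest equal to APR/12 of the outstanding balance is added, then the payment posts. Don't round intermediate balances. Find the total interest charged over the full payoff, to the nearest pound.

£4,110

Monthly rate r = 22.7%/12 = 1.89167% = 0.0189167.
Payoff takes n = ⌈−ln(1 − rB₀/P)/ln(1+r)⌉ = ⌈18.238⌉ = 19 payments; the last is £335.30.
Total paid = 18·£1,400.00 + £335.30 = £25,535.30.
Total interest = total paid − principal = £25,535.30 − £21,425.00 = £4,110.30.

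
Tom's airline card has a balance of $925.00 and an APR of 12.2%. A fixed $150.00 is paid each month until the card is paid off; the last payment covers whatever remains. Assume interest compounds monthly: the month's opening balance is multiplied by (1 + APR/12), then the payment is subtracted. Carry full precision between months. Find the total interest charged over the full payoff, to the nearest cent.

Monthly rate r = 12.2%/12 = 1.01667% = 0.0101667.
Payoff takes n = ⌈−ln(1 − rB₀/P)/ln(1+r)⌉ = ⌈6.401⌉ = 7 payments; the last is $60.30.
Total paid = 6·$150.00 + $60.30 = $960.30.
Total interest = total paid − principal = $960.30 − $925.00 = $35.30.

$35.30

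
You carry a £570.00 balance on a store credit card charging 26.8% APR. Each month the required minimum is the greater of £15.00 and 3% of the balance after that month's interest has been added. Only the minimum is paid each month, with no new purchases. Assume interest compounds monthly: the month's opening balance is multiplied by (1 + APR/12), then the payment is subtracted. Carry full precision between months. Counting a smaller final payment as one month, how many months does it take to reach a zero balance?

78 months

Monthly rate r = 26.8%/12 = 2.23333% = 0.0223333.
While 3% of the post-interest balance exceeds £15.00, each month B ← (B·(1+r))·(1 − 0.03), i.e. B shrinks by the factor (1+r)·0.97 = 0.99166.
This holds for months 1–19. Entering month 20 the balance is £486.18; 3% of the post-interest balance is now below £15.00, so the flat £15.00 minimum applies from here.
From month 20 a fixed £15.00 at rate r clears £486.18 in 59 more payments. Total: 19 + 59 = 78 months.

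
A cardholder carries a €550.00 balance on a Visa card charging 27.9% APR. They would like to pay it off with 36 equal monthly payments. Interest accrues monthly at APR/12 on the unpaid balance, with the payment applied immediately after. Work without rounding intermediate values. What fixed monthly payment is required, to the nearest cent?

Monthly rate r = 27.9%/12 = 2.325% = 0.02325.
Level-payment amortization: P = B₀·r / (1 − (1+r)^(−n)) = 550.00·0.02325 / (1 − 1.02325^(−36)).
Denominator 1 − (1+r)^(−36) = 0.562823428.
P = 12.7875 / 0.562823428 ≈ 22.72.

€22.72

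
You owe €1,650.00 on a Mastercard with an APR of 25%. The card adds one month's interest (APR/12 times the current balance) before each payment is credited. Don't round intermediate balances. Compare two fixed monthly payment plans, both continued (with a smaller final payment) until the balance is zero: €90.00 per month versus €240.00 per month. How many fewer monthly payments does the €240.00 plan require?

Monthly rate r = 25%/12 = 2.08333% = 0.0208333.
At €90.00/mo: n = ⌈−ln(1 − rB₀/P)/ln(1+r)⌉ = 24 payments (last €30.47); total interest = total paid − €1,650.00 = €450.47.
At €240.00/mo: 8 payments (last €119.92); total interest €149.92.
Payments saved = 24 − 8 = 16.

16 fewer payments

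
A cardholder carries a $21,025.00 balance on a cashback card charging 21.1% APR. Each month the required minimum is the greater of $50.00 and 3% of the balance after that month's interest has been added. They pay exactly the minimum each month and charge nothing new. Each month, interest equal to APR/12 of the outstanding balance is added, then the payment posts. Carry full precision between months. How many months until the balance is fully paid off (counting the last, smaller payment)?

Monthly rate r = 21.1%/12 = 1.75833% = 0.0175833.
While 3% of the post-interest balance exceeds $50.00, each month B ← (B·(1+r))·(1 − 0.03), i.e. B shrinks by the factor (1+r)·0.97 = 0.98706.
This holds for months 1–196. Entering month 197 the balance is $1,635.74; 3% of the post-interest balance is now below $50.00, so the flat $50.00 minimum applies from here.
From month 197 a fixed $50.00 at rate r clears $1,635.74 in 50 more payments. Total: 196 + 50 = 246 months.

246 months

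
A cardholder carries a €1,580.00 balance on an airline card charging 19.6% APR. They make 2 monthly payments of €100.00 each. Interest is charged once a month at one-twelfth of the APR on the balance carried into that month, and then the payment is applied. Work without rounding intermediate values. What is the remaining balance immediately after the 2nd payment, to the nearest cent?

Monthly rate r = 19.6%/12 = 1.63333% = 0.0163333.
Each month: B ← B·(1+r) − €100.00.
Month 1: interest €25.81; balance after payment €1,505.81.
Month 2: interest €24.59; balance after payment €1,430.40.

€1,430.40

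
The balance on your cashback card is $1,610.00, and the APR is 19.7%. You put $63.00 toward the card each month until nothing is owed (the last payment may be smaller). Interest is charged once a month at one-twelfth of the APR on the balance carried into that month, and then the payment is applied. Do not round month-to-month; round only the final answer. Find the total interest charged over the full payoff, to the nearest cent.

$494.57

Monthly rate r = 19.7%/12 = 1.64167% = 0.0164167.
Payoff takes n = ⌈−ln(1 − rB₀/P)/ln(1+r)⌉ = ⌈33.404⌉ = 34 payments; the last is $25.57.
Total paid = 33·$63.00 + $25.57 = $2,104.57.
Total interest = total paid − principal = $2,104.57 − $1,610.00 = $494.57.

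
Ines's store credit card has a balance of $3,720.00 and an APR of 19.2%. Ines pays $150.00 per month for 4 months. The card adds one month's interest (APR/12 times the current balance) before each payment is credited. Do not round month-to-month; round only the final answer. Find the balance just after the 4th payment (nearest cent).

$3,349.30

Monthly rate r = 19.2%/12 = 1.6% = 0.016.
Each month: B ← B·(1+r) − $150.00.
Month 1: interest $59.52; balance after payment $3,629.52.
Month 2: interest $58.07; balance after payment $3,537.59.
Month 3: interest $56.60; balance after payment $3,444.19.
Month 4: interest $55.11; balance after payment $3,349.30.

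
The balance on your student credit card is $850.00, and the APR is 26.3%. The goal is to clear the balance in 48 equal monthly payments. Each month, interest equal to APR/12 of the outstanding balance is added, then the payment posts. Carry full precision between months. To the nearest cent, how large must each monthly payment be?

$28.80

Monthly rate r = 26.3%/12 = 2.19167% = 0.0219167.
Level-payment amortization: P = B₀·r / (1 − (1+r)^(−n)) = 850.00·0.0219167 / (1 − 1.02192^(−48)).
Denominator 1 − (1+r)^(−48) = 0.646770592.
P = 18.6292 / 0.646770592 ≈ 28.80.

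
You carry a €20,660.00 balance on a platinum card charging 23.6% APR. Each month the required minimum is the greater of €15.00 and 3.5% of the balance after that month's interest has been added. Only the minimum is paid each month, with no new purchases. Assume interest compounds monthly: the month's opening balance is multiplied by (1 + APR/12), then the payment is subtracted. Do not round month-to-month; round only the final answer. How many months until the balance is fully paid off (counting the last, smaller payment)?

Monthly rate r = 23.6%/12 = 1.96667% = 0.0196667.
While 3.5% of the post-interest balance exceeds €15.00, each month B ← (B·(1+r))·(1 − 0.035), i.e. B shrinks by the factor (1+r)·0.965 = 0.98398.
This holds for months 1–242. Entering month 243 the balance is €414.60; 3.5% of the post-interest balance is now below €15.00, so the flat €15.00 minimum applies from here.
From month 243 a fixed €15.00 at rate r clears €414.60 in 41 more payments. Total: 242 + 41 = 283 months.

283 months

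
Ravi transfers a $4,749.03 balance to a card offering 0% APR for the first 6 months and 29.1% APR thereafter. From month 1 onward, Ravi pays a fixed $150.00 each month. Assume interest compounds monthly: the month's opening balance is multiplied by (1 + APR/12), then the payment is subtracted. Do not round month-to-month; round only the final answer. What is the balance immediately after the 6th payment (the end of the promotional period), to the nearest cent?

Promo months 1–6 at r₀ = 0%/12 = 0; months 7+ at r₁ = 29.1%/12 = 0.02425.
After month 6 (no interest yet): B = $4,749.03 − 6·$150.00 = $3,849.03.

$3,849.03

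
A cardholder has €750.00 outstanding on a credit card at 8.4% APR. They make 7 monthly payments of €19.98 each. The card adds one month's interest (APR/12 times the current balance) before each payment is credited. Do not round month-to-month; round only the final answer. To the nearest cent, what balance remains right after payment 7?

Monthly rate r = 8.4%/12 = 0.7% = 0.007.
Each month: B ← B·(1+r) − €19.98.
Month 1: interest €5.25; balance after payment €735.27.
Month 2: interest €5.15; balance after payment €720.44.
Month 3: interest €5.04; balance after payment €705.50.
Month 4: interest €4.94; balance after payment €690.46.
Month 5: interest €4.83; balance after payment €675.31.
Month 6: interest €4.73; balance after payment €660.06.
Month 7: interest €4.62; balance after payment €644.70.

€644.70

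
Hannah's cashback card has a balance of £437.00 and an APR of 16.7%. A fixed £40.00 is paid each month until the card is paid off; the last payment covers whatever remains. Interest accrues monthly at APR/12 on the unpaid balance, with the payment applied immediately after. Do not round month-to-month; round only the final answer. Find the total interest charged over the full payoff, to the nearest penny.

Monthly rate r = 16.7%/12 = 1.39167% = 0.0139167.
Payoff takes n = ⌈−ln(1 − rB₀/P)/ln(1+r)⌉ = ⌈11.933⌉ = 12 payments; the last is £37.33.
Total paid = 11·£40.00 + £37.33 = £477.33.
Total interest = total paid − principal = £477.33 − £437.00 = £40.33.

£40.33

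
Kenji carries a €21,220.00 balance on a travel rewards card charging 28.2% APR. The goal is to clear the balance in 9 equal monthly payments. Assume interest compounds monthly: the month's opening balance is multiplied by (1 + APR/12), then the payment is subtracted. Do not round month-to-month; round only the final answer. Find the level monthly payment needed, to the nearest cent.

Monthly rate r = 28.2%/12 = 2.35% = 0.0235.
Level-payment amortization: P = B₀·r / (1 − (1+r)^(−n)) = 21220.00·0.0235 / (1 − 1.0235^(−9)).
Denominator 1 − (1+r)^(−9) = 0.188647877.
P = 498.67 / 0.188647877 ≈ 2643.39.

€2,643.39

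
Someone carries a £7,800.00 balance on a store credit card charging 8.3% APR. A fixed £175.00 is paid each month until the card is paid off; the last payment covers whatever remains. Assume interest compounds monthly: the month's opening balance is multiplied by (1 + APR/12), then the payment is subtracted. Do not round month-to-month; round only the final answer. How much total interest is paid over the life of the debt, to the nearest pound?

£1,558

Monthly rate r = 8.3%/12 = 0.691667% = 0.00691667.
Payoff takes n = ⌈−ln(1 − rB₀/P)/ln(1+r)⌉ = ⌈53.473⌉ = 54 payments; the last is £82.94.
Total paid = 53·£175.00 + £82.94 = £9,357.94.
Total interest = total paid − principal = £9,357.94 − £7,800.00 = £1,557.94.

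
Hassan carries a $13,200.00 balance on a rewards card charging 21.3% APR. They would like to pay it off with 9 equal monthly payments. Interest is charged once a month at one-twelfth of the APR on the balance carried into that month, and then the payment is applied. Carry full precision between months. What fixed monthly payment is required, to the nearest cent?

Monthly rate r = 21.3%/12 = 1.775% = 0.01775.
Level-payment amortization: P = B₀·r / (1 − (1+r)^(−n)) = 13200.00·0.01775 / (1 − 1.01775^(−9)).
Denominator 1 − (1+r)^(−9) = 0.146447968.
P = 234.3 / 0.146447968 ≈ 1599.89.

$1,599.89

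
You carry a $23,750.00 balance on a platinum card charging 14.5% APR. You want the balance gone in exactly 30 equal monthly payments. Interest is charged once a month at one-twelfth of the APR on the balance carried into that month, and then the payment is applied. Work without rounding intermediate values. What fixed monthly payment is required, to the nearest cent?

Monthly rate r = 14.5%/12 = 1.20833% = 0.0120833.
Level-payment amortization: P = B₀·r / (1 − (1+r)^(−n)) = 23750.00·0.0120833 / (1 − 1.01208^(−30)).
Denominator 1 − (1+r)^(−30) = 0.302552042.
P = 286.979 / 0.302552042 ≈ 948.53.

$948.53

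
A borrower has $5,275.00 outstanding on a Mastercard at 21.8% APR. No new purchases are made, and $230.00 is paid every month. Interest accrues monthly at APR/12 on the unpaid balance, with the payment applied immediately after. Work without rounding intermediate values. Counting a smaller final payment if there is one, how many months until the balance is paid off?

Monthly rate r = 21.8%/12 = 1.81667% = 0.0181667.
Recurrence: B ← B·(1+r) − $230.00.
Month 1: interest $95.83; balance after payment $5,140.83.
Month 2: interest $93.39; balance after payment $5,004.22.
Closed form: n = −ln(1 − rB₀/P)/ln(1+r) = −ln(0.58335)/ln(1.01817) ≈ 29.936, so the balance reaches zero during payment 30.

30 payments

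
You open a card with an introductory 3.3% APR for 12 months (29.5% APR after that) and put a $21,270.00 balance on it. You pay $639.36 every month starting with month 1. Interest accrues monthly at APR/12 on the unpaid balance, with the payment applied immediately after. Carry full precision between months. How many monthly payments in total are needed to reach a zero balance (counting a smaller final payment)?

Promo months 1–12 at r₀ = 3.3%/12 = 0.00275; months 13+ at r₁ = 29.5%/12 = 0.0245833.
After month 12: iterate B ← B·(1+r₀) − $639.36 for 12 months → $14,193.19.
Then at r₁ with $639.36/mo: n₂ = −ln(1 − r₁·B/P)/ln(1+r₁) ≈ 32.49 → 33 more payments.

45 payments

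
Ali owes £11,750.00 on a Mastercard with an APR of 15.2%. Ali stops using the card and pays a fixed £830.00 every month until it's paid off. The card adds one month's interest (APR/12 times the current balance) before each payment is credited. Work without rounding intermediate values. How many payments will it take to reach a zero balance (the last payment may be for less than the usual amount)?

16 payments

Monthly rate r = 15.2%/12 = 1.26667% = 0.0126667.
Recurrence: B ← B·(1+r) − £830.00.
Month 1: interest £148.83; balance after payment £11,068.83.
Month 2: interest £140.21; balance after payment £10,379.04.
Closed form: n = −ln(1 − rB₀/P)/ln(1+r) = −ln(0.82068)/ln(1.01267) ≈ 15.700, so the balance reaches zero during payment 16.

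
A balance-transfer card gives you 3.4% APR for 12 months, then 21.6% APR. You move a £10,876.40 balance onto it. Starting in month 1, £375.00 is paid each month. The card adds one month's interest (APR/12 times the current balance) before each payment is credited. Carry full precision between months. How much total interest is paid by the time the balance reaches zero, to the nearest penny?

Promo months 1–12 at r₀ = 3.4%/12 = 0.00283333; months 13+ at r₁ = 21.6%/12 = 0.018.
After month 12: iterate B ← B·(1+r₀) − £375.00 for 12 months → £6,681.22.
Then at r₁ with £375.00/mo: n₂ = −ln(1 − r₁·B/P)/ln(1+r₁) ≈ 21.68 → 22 more payments.
Total paid = 33·£375.00 + £254.07 = £12,629.07; interest = £12,629.07 − £10,876.40 = £1,752.67.

£1,752.67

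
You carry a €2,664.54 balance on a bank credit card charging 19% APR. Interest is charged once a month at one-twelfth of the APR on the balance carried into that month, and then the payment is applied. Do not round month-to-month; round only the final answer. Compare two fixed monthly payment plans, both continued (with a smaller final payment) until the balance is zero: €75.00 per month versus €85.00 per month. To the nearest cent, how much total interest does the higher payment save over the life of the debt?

€235.93

Monthly rate r = 19%/12 = 1.58333% = 0.0158333.
At €75.00/mo: n = ⌈−ln(1 − rB₀/P)/ln(1+r)⌉ = 53 payments (last €47.06); total interest = total paid − €2,664.54 = €1,282.52.
At €85.00/mo: 44 payments (last €56.13); total interest €1,046.59.
Interest saved = €1,282.52 − €1,046.59 = €235.93.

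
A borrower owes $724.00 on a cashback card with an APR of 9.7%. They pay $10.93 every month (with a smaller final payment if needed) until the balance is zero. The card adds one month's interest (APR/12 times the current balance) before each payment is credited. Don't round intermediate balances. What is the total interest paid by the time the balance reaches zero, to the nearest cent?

Monthly rate r = 9.7%/12 = 0.808333% = 0.00808333.
Payoff takes n = ⌈−ln(1 − rB₀/P)/ln(1+r)⌉ = ⌈95.227⌉ = 96 payments; the last is $2.49.
Total paid = 95·$10.93 + $2.49 = $1,040.84.
Total interest = total paid − principal = $1,040.84 − $724.00 = $316.84.

$316.84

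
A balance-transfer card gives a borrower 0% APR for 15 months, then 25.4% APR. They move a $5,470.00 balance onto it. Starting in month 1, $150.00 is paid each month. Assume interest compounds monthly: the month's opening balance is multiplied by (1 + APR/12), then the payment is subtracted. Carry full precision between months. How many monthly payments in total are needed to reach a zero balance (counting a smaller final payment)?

44 payments

Promo months 1–15 at r₀ = 0%/12 = 0; months 16+ at r₁ = 25.4%/12 = 0.0211667.
After month 15 (no interest yet): B = $5,470.00 − 15·$150.00 = $3,220.00.
Then at r₁ with $150.00/mo: n₂ = −ln(1 − r₁·B/P)/ln(1+r₁) ≈ 28.92 → 29 more payments.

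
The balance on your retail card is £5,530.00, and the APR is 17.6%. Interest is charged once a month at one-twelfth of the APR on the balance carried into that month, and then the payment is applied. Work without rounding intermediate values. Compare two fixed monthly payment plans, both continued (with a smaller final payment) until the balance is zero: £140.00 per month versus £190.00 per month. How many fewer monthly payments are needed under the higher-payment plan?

Monthly rate r = 17.6%/12 = 1.46667% = 0.0146667.
At £140.00/mo: n = ⌈−ln(1 − rB₀/P)/ln(1+r)⌉ = 60 payments (last £66.27); total interest = total paid − £5,530.00 = £2,796.27.
At £190.00/mo: 39 payments (last £44.22); total interest £1,734.22.
Payments saved = 60 − 39 = 21.

21 fewer payments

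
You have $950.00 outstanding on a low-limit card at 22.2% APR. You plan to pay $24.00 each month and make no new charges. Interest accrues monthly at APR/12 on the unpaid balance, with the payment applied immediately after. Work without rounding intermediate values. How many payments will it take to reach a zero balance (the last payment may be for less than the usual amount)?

72 payments

Monthly rate r = 22.2%/12 = 1.85% = 0.0185.
Recurrence: B ← B·(1+r) − $24.00.
Month 1: interest $17.57; balance after payment $943.58.
Month 2: interest $17.46; balance after payment $937.03.
Closed form: n = −ln(1 − rB₀/P)/ln(1+r) = −ln(0.26771)/ln(1.0185) ≈ 71.892, so the balance reaches zero during payment 72.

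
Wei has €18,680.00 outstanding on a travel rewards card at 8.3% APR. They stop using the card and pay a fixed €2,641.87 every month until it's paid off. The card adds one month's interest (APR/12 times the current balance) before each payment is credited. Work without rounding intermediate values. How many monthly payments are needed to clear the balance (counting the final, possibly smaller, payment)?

8 payments

Monthly rate r = 8.3%/12 = 0.691667% = 0.00691667.
Recurrence: B ← B·(1+r) − €2,641.87.
Month 1: interest €129.20; balance after payment €16,167.33.
Month 2: interest €111.82; balance after payment €13,637.29.
Closed form: n = −ln(1 − rB₀/P)/ln(1+r) = −ln(0.95109)/ln(1.00692) ≈ 7.275, so the balance reaches zero during payment 8.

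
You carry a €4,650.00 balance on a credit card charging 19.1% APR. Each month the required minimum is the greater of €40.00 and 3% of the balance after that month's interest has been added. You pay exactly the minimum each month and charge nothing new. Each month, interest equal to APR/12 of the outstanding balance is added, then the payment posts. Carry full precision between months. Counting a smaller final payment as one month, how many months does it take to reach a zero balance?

134 months

Monthly rate r = 19.1%/12 = 1.59167% = 0.0159167.
While 3% of the post-interest balance exceeds €40.00, each month B ← (B·(1+r))·(1 − 0.03), i.e. B shrinks by the factor (1+r)·0.97 = 0.98544.
This holds for months 1–87. Entering month 88 the balance is €1,297.92; 3% of the post-interest balance is now below €40.00, so the flat €40.00 minimum applies from here.
From month 88 a fixed €40.00 at rate r clears €1,297.92 in 47 more payments. Total: 87 + 47 = 134 months.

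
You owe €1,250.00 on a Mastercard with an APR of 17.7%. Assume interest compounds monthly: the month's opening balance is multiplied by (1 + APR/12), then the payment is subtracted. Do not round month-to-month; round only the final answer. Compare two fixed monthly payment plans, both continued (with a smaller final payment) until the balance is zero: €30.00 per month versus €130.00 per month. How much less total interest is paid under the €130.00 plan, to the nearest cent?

Monthly rate r = 17.7%/12 = 1.475% = 0.01475.
At €30.00/mo: n = ⌈−ln(1 − rB₀/P)/ln(1+r)⌉ = 66 payments (last €3.47); total interest = total paid − €1,250.00 = €703.47.
At €130.00/mo: 11 payments (last €58.18); total interest €108.18.
Interest saved = €703.47 − €108.18 = €595.29.

€595.29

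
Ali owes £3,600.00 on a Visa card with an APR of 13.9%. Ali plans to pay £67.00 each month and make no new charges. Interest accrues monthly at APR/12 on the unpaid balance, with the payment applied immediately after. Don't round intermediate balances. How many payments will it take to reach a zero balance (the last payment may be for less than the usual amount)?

85 payments

Monthly rate r = 13.9%/12 = 1.15833% = 0.0115833.
Recurrence: B ← B·(1+r) − £67.00.
Month 1: interest £41.70; balance after payment £3,574.70.
Month 2: interest £41.41; balance after payment £3,549.11.
Closed form: n = −ln(1 − rB₀/P)/ln(1+r) = −ln(0.37761)/ln(1.01158) ≈ 84.563, so the balance reaches zero during payment 85.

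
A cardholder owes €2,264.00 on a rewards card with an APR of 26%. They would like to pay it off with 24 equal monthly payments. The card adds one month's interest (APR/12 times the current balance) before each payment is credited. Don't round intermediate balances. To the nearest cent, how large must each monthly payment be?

Monthly rate r = 26%/12 = 2.16667% = 0.0216667.
Level-payment amortization: P = B₀·r / (1 − (1+r)^(−n)) = 2264.00·0.0216667 / (1 − 1.02167^(−24)).
Denominator 1 − (1+r)^(−24) = 0.402168739.
P = 49.0533 / 0.402168739 ≈ 121.97.

€121.97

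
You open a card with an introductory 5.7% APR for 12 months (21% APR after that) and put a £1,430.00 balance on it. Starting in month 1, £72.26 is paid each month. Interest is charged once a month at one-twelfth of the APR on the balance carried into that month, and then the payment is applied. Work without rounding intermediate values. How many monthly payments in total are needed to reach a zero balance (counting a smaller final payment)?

22 payments

Promo months 1–12 at r₀ = 5.7%/12 = 0.00475; months 13+ at r₁ = 21%/12 = 0.0175.
After month 12: iterate B ← B·(1+r₀) − £72.26 for 12 months → £623.54.
Then at r₁ with £72.26/mo: n₂ = −ln(1 − r₁·B/P)/ln(1+r₁) ≈ 9.44 → 10 more payments.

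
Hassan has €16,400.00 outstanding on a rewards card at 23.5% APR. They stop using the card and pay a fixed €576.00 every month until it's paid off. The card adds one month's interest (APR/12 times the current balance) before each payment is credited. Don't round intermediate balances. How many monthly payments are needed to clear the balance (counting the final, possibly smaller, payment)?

Monthly rate r = 23.5%/12 = 1.95833% = 0.0195833.
Recurrence: B ← B·(1+r) − €576.00.
Month 1: interest €321.17; balance after payment €16,145.17.
Month 2: interest €316.18; balance after payment €15,885.34.
Closed form: n = −ln(1 − rB₀/P)/ln(1+r) = −ln(0.44242)/ln(1.01958) ≈ 42.049, so the balance reaches zero during payment 43.

43 months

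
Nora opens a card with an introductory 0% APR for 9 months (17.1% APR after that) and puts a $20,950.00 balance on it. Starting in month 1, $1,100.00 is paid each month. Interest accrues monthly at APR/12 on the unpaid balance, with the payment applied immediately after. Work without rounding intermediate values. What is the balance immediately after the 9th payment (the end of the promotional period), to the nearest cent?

Promo months 1–9 at r₀ = 0%/12 = 0; months 10+ at r₁ = 17.1%/12 = 0.01425.
After month 9 (no interest yet): B = $20,950.00 − 9·$1,100.00 = $11,050.00.

$11,050.00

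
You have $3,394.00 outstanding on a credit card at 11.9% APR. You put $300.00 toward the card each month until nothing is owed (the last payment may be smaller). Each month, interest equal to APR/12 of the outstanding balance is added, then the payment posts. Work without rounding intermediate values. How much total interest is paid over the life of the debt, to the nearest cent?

$223.85

Monthly rate r = 11.9%/12 = 0.991667% = 0.00991667.
Payoff takes n = ⌈−ln(1 − rB₀/P)/ln(1+r)⌉ = ⌈12.059⌉ = 13 payments; the last is $17.85.
Total paid = 12·$300.00 + $17.85 = $3,617.85.
Total interest = total paid − principal = $3,617.85 − $3,394.00 = $223.85.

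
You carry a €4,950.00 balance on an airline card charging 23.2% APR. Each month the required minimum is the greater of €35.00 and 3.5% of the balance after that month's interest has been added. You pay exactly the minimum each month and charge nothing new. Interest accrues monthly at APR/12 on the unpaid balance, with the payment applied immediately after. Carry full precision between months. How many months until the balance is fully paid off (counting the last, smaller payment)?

139 months

Monthly rate r = 23.2%/12 = 1.93333% = 0.0193333.
While 3.5% of the post-interest balance exceeds €35.00, each month B ← (B·(1+r))·(1 − 0.035), i.e. B shrinks by the factor (1+r)·0.965 = 0.98366.
This holds for months 1–99. Entering month 100 the balance is €968.54; 3.5% of the post-interest balance is now below €35.00, so the flat €35.00 minimum applies from here.
From month 100 a fixed €35.00 at rate r clears €968.54 in 40 more payments. Total: 99 + 40 = 139 months.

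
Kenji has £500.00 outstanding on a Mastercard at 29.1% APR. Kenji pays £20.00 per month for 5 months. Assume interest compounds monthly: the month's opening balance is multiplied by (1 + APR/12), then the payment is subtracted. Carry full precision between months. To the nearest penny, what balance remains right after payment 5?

Monthly rate r = 29.1%/12 = 2.425% = 0.02425.
Each month: B ← B·(1+r) − £20.00.
Month 1: interest £12.12; balance after payment £492.12.
Month 2: interest £11.93; balance after payment £484.06.
Month 3: interest £11.74; balance after payment £475.80.
Month 4: interest £11.54; balance after payment £467.34.
Month 5: interest £11.33; balance after payment £458.67.

£458.67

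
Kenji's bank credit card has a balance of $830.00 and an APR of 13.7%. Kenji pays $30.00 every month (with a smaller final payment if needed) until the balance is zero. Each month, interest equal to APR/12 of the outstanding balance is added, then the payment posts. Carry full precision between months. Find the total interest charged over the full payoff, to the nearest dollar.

Monthly rate r = 13.7%/12 = 1.14167% = 0.0114167.
Payoff takes n = ⌈−ln(1 − rB₀/P)/ln(1+r)⌉ = ⌈33.439⌉ = 34 payments; the last is $13.20.
Total paid = 33·$30.00 + $13.20 = $1,003.20.
Total interest = total paid − principal = $1,003.20 − $830.00 = $173.20.

$173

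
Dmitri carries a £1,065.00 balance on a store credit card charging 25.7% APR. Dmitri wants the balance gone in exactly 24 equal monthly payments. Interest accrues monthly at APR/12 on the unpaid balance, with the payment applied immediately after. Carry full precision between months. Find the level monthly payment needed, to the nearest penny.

Monthly rate r = 25.7%/12 = 2.14167% = 0.0214167.
Level-payment amortization: P = B₀·r / (1 − (1+r)^(−n)) = 1065.00·0.0214167 / (1 − 1.02142^(−24)).
Denominator 1 − (1+r)^(−24) = 0.39864706.
P = 22.8087 / 0.39864706 ≈ 57.22.

£57.22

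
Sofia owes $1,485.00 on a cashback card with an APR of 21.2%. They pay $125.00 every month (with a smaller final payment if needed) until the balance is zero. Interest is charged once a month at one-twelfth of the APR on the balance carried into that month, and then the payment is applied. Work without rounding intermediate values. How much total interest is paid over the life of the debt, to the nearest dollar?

$197

Monthly rate r = 21.2%/12 = 1.76667% = 0.0176667.
Payoff takes n = ⌈−ln(1 − rB₀/P)/ln(1+r)⌉ = ⌈13.452⌉ = 14 payments; the last is $56.72.
Total paid = 13·$125.00 + $56.72 = $1,681.72.
Total interest = total paid − principal = $1,681.72 − $1,485.00 = $196.72.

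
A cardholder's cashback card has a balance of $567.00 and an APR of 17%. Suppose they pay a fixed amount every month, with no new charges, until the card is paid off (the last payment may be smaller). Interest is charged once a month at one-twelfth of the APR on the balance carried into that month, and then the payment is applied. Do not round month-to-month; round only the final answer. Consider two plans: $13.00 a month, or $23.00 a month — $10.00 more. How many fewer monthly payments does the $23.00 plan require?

Monthly rate r = 17%/12 = 1.41667% = 0.0141667.
At $13.00/mo: n = ⌈−ln(1 − rB₀/P)/ln(1+r)⌉ = 69 payments (last $5.07); total interest = total paid − $567.00 = $322.07.
At $23.00/mo: 31 payments (last $12.46); total interest $135.46.
Payments saved = 69 − 31 = 38.

38 fewer payments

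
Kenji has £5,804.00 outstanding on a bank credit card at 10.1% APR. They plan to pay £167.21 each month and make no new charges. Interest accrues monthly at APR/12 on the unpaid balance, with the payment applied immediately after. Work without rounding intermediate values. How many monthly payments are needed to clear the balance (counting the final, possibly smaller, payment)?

Monthly rate r = 10.1%/12 = 0.841667% = 0.00841667.
Recurrence: B ← B·(1+r) − £167.21.
Month 1: interest £48.85; balance after payment £5,685.64.
Month 2: interest £47.85; balance after payment £5,566.28.
Closed form: n = −ln(1 − rB₀/P)/ln(1+r) = −ln(0.70785)/ln(1.00842) ≈ 41.225, so the balance reaches zero during payment 42.

42 months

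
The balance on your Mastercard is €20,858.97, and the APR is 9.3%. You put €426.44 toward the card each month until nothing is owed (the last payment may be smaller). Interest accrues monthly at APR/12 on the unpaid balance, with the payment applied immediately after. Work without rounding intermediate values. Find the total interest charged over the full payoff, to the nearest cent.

Monthly rate r = 9.3%/12 = 0.775% = 0.00775.
Payoff takes n = ⌈−ln(1 − rB₀/P)/ln(1+r)⌉ = ⌈61.730⌉ = 62 payments; the last is €311.51.
Total paid = 61·€426.44 + €311.51 = €26,324.35.
Total interest = total paid − principal = €26,324.35 − €20,858.97 = €5,465.38.

€5,465.38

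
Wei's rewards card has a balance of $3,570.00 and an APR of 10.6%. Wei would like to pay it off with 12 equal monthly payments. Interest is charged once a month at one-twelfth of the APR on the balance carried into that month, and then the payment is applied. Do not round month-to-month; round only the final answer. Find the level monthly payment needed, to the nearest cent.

$314.86

Monthly rate r = 10.6%/12 = 0.883333% = 0.00883333.
Level-payment amortization: P = B₀·r / (1 − (1+r)^(−n)) = 3570.00·0.00883333 / (1 − 1.00883^(−12)).
Denominator 1 − (1+r)^(−12) = 0.100156637.
P = 31.535 / 0.100156637 ≈ 314.86.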